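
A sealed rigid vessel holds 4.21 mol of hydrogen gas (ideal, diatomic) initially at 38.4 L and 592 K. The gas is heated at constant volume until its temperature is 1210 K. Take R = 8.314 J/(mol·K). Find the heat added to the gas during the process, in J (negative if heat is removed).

P₁ = nRT₁/V₁ = 4.21×8.314×592/38.4 = 540 kPa.
Isochoric: V stays 38.4 L; P/T = const ⇒ T₂ = 1210 K, P₂ = 1100 kPa.
W = 0 (no volume change).
ΔU = nCvΔT = 4.21×20.8×(1210−592) = 54100 J.
Q = ΔU = 54100 J.

54100 J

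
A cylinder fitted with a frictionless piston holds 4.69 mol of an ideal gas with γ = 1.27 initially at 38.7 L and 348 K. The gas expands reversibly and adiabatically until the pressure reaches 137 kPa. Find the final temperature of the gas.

285 K

P₁ = nRT₁/V₁ = 4.69×8.314×348/38.7 = 351 kPa.
Adiabatic: T₂/T₁ = (P₂/P₁)^((γ−1)/γ) ⇒ T₂ = 348×(0.391)^0.213 = 285 K; V₂ = 81.1 L.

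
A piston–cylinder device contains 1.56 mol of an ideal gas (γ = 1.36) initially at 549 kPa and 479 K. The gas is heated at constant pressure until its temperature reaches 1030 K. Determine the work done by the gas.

7150 J

V₁ = nRT₁/P₁ = 1.56×8.314×479/549 = 11.3 L.
Isobaric: P stays 549 kPa; V/T = const ⇒ T₂ = 1030 K, V₂ = 24.3 L.
W = PΔV = 549×(24.3−11.3) kPa·L = 7150 J.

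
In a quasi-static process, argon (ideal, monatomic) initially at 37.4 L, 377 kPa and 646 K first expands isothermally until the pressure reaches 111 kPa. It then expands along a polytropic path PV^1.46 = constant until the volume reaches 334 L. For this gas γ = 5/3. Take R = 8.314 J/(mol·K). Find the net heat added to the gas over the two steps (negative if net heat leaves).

n = P₁V₁/(RT₁) = 377×37.4/(8.314×646) = 2.63 mol.
Step 1 — Isothermal: T stays 646 K; PV = const ⇒ V₂ = 127 L, P₂ = 111 kPa.
ΔU = 0 (ideal gas, T constant).
W = nRT ln(V₂/V₁) = 2.63×8.314×646×ln(3.40) = 17200 J.
Q = ΔU + W = 17200 J.
State after step 1: P = 111 kPa, V = 127 L, T = 646 K.
Step 2 — Polytropic n=1.46: T₂ = T₁(V₁/V₂)^(n−1) = 646×(0.380)^0.46 = 414 K; P₂ = P₁(V₁/V₂)^n = 27.1 kPa.
W = (P₁V₁−P₂V₂)/(n−1) = (111×127−27.1×334)/0.46 = 11000 J.
ΔU = nCvΔT = 2.63×12.5×(414−646) = -7590 J.
Q = ΔU + W = 3410 J.
Net over both steps: W = 28200 J, Q = 20700 J, ΔU = -7590 J.

20700 J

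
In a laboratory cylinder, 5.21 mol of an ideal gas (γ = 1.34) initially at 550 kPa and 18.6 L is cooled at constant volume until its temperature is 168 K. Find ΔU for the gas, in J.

-8690 J

T₁ = P₁V₁/(nR) = 550×18.6/(5.21×8.314) = 236 K.
Isochoric: V stays 18.6 L; P/T = const ⇒ T₂ = 168 K, P₂ = 391 kPa.
For an ideal gas ΔU = nCvΔT with Cv = R/(γ−1) = 24.5 J/(mol·K).
ΔU = 5.21×24.5×(168−236) = -8690 J.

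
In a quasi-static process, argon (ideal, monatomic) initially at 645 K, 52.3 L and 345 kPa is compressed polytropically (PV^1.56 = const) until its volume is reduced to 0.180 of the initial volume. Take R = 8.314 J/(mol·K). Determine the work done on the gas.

52000 J

n = P₁V₁/(RT₁) = 345×52.3/(8.314×645) = 3.36 mol.
Polytropic n=1.56: T₂ = T₁(V₁/V₂)^(n−1) = 645×(5.56)^0.56 = 1690 K; P₂ = P₁(V₁/V₂)^n = 5010 kPa.
W = (P₁V₁−P₂V₂)/(n−1) = (345×52.3−5010×9.41)/0.56 = -52000 J.
Work done on the gas = −W_by = 52000 J.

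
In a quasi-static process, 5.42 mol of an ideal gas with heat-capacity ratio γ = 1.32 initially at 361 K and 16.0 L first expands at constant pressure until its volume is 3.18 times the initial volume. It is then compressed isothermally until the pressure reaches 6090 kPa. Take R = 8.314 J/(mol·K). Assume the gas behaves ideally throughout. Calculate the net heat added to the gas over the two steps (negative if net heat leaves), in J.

53700 J

P₁ = nRT₁/V₁ = 5.42×8.314×361/16.0 = 1020 kPa.
Step 1 — Isobaric: P stays 1020 kPa; V/T = const ⇒ T₂ = 1150 K, V₂ = 50.9 L.
W = PΔV = 1020×(50.9−16.0) kPa·L = 35500 J.
ΔU = nCvΔT = 5.42×26.0×(1150−361) = 111000 J.
Q = ΔU + W = nCpΔT = 146000 J.
State after step 1: P = 1020 kPa, V = 50.9 L, T = 1150 K.
Step 2 — Isothermal: T stays 1150 K; PV = const ⇒ V₂ = 8.49 L, P₂ = 6090 kPa.
ΔU = 0 (ideal gas, T constant).
W = nRT ln(V₂/V₁) = 5.42×8.314×1150×ln(0.167) = -92600 J.
Q = ΔU + W = -92600 J.
Net over both steps: W = -57100 J, Q = 53700 J, ΔU = 111000 J.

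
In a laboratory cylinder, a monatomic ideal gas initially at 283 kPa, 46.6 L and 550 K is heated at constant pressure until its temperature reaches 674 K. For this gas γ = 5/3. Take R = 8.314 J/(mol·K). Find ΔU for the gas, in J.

4460 J

n = P₁V₁/(RT₁) = 283×46.6/(8.314×550) = 2.88 mol.
Isobaric: P stays 283 kPa; V/T = const ⇒ T₂ = 674 K, V₂ = 57.1 L.
For an ideal gas ΔU = nCvΔT with Cv = (3/2)R = 12.5 J/(mol·K).
ΔU = 2.88×12.5×(674−550) = 4460 J.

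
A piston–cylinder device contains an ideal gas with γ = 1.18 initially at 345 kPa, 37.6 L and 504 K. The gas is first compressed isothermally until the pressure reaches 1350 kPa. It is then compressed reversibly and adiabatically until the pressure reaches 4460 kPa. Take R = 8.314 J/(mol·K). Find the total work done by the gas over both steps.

n = P₁V₁/(RT₁) = 345×37.6/(8.314×504) = 3.10 mol.
Step 1 — Isothermal: T stays 504 K; PV = const ⇒ V₂ = 9.61 L, P₂ = 1350 kPa.
ΔU = 0 (ideal gas, T constant).
W = nRT ln(V₂/V₁) = 3.10×8.314×504×ln(0.256) = -17700 J.
Q = ΔU + W = -17700 J.
State after step 1: P = 1350 kPa, V = 9.61 L, T = 504 K.
Step 2 — Adiabatic: T₂/T₁ = (P₂/P₁)^((γ−1)/γ) ⇒ T₂ = 504×(3.30)^0.153 = 605 K; V₂ = 3.49 L.
ΔU = nCvΔT = 3.10×46.2×(605−504) = 14400 J.
Q = 0 for an adiabatic process, so W = −ΔU = -14400 J.
Net over both steps: W = -32100 J, Q = -17700 J, ΔU = 14400 J.

-32100 J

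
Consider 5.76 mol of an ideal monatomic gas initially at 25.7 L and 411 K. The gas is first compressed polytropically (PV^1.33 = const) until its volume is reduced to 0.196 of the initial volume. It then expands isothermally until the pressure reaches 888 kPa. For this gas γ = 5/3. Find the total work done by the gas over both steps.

25600 J

P₁ = nRT₁/V₁ = 5.76×8.314×411/25.7 = 766 kPa.
Step 1 — Polytropic n=1.33: T₂ = T₁(V₁/V₂)^(n−1) = 411×(5.10)^0.33 = 704 K; P₂ = P₁(V₁/V₂)^n = 6690 kPa.
W = (P₁V₁−P₂V₂)/(n−1) = (766×25.7−6690×5.04)/0.33 = -42500 J.
ΔU = nCvΔT = 5.76×12.5×(704−411) = 21000 J.
Q = ΔU + W = -21500 J.
State after step 1: P = 6690 kPa, V = 5.04 L, T = 704 K.
Step 2 — Isothermal: T stays 704 K; PV = const ⇒ V₂ = 38.0 L, P₂ = 888 kPa.
ΔU = 0 (ideal gas, T constant).
W = nRT ln(V₂/V₁) = 5.76×8.314×704×ln(7.53) = 68100 J.
Q = ΔU + W = 68100 J.
Net over both steps: W = 25600 J, Q = 46600 J, ΔU = 21000 J.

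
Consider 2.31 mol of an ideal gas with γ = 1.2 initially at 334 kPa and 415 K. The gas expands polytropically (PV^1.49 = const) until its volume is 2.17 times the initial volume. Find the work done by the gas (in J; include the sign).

5140 J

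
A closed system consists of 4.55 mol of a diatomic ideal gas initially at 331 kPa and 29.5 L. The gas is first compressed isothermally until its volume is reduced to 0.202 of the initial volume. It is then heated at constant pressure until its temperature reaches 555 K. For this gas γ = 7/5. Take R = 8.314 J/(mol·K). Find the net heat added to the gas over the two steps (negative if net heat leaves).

23700 J

T₁ = P₁V₁/(nR) = 331×29.5/(4.55×8.314) = 258 K.
Step 1 — Isothermal: T stays 258 K; PV = const ⇒ V₂ = 5.96 L, P₂ = 1640 kPa.
ΔU = 0 (ideal gas, T constant).
W = nRT ln(V₂/V₁) = 4.55×8.314×258×ln(0.202) = -15600 J.
Q = ΔU + W = -15600 J.
State after step 1: P = 1640 kPa, V = 5.96 L, T = 258 K.
Step 2 — Isobaric: P stays 1640 kPa; V/T = const ⇒ T₂ = 555 K, V₂ = 12.8 L.
W = PΔV = 1640×(12.8−5.96) kPa·L = 11200 J.
ΔU = nCvΔT = 4.55×20.8×(555−258) = 28100 J.
Q = ΔU + W = nCpΔT = 39300 J.
Net over both steps: W = -4390 J, Q = 23700 J, ΔU = 28100 J.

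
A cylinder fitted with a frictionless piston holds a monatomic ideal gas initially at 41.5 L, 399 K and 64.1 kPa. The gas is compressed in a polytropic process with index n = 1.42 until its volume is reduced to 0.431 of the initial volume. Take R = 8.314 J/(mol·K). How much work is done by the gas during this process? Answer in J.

-2690 J

n = P₁V₁/(RT₁) = 64.1×41.5/(8.314×399) = 0.802 mol.
Polytropic n=1.42: T₂ = T₁(V₁/V₂)^(n−1) = 399×(2.32)^0.42 = 568 K; P₂ = P₁(V₁/V₂)^n = 212 kPa.
W = (P₁V₁−P₂V₂)/(n−1) = (64.1×41.5−212×17.9)/0.42 = -2690 J.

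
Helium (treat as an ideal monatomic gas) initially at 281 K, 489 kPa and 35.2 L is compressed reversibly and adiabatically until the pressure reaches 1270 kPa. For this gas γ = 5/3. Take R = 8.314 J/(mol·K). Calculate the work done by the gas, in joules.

-12000 J

n = P₁V₁/(RT₁) = 489×35.2/(8.314×281) = 7.37 mol.
Adiabatic: T₂/T₁ = (P₂/P₁)^((γ−1)/γ) ⇒ T₂ = 281×(2.60)^0.400 = 412 K; V₂ = 19.9 L.
ΔU = nCvΔT = 7.37×12.5×(412−281) = 12000 J.
Q = 0 for an adiabatic process, so W = −ΔU = -12000 J.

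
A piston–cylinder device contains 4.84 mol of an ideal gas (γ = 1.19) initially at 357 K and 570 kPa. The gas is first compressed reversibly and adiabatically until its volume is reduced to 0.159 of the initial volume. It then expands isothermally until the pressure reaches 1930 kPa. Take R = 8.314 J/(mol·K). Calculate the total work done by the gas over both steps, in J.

V₁ = nRT₁/P₁ = 4.84×8.314×357/570 = 25.2 L.
Step 1 — Adiabatic: TV^(γ−1) = const ⇒ T₂ = 357×(6.29)^0.190 = 506 K; PV^γ = const ⇒ P₂ = 5080 kPa.
ΔU = nCvΔT = 4.84×43.8×(506−357) = 31600 J.
Q = 0 for an adiabatic process, so W = −ΔU = -31600 J.
State after step 1: P = 5080 kPa, V = 4.01 L, T = 506 K.
Step 2 — Isothermal: T stays 506 K; PV = const ⇒ V₂ = 10.6 L, P₂ = 1930 kPa.
ΔU = 0 (ideal gas, T constant).
W = nRT ln(V₂/V₁) = 4.84×8.314×506×ln(2.63) = 19700 J.
Q = ΔU + W = 19700 J.
Net over both steps: W = -11900 J, Q = 19700 J, ΔU = 31600 J.

-11900 J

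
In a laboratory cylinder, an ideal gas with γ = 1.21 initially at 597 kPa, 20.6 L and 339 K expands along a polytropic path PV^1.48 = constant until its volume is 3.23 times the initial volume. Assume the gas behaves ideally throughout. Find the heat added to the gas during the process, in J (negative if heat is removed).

-14200 J

n = P₁V₁/(RT₁) = 597×20.6/(8.314×339) = 4.36 mol.
Polytropic n=1.48: T₂ = T₁(V₁/V₂)^(n−1) = 339×(0.310)^0.48 = 193 K; P₂ = P₁(V₁/V₂)^n = 105 kPa.
W = (P₁V₁−P₂V₂)/(n−1) = (597×20.6−105×66.5)/0.48 = 11000 J.
ΔU = nCvΔT = 4.36×39.6×(193−339) = -25200 J.
Q = ΔU + W = -14200 J.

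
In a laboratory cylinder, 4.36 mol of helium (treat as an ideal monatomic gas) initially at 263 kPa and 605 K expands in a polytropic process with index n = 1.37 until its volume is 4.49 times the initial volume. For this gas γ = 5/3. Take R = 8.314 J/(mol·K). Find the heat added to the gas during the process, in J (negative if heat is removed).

V₁ = nRT₁/P₁ = 4.36×8.314×605/263 = 83.4 L.
Polytropic n=1.37: T₂ = T₁(V₁/V₂)^(n−1) = 605×(0.223)^0.37 = 347 K; P₂ = P₁(V₁/V₂)^n = 33.6 kPa.
W = (P₁V₁−P₂V₂)/(n−1) = (263×83.4−33.6×374)/0.37 = 25300 J.
ΔU = nCvΔT = 4.36×12.5×(347−605) = -14000 J.
Q = ΔU + W = 11200 J.

11200 J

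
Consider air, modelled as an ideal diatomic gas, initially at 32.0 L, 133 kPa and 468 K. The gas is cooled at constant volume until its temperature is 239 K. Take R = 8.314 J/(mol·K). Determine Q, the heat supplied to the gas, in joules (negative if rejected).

n = P₁V₁/(RT₁) = 133×32.0/(8.314×468) = 1.09 mol.
Isochoric: V stays 32.0 L; P/T = const ⇒ T₂ = 239 K, P₂ = 67.9 kPa.
W = 0 (no volume change).
ΔU = nCvΔT = 1.09×20.8×(239−468) = -5210 J.
Q = ΔU = -5210 J.

-5210 J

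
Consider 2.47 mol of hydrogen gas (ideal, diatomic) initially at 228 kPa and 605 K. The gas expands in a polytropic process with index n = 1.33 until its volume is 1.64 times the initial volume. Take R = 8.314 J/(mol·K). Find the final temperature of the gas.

V₁ = nRT₁/P₁ = 2.47×8.314×605/228 = 54.5 L.
Polytropic n=1.33: T₂ = T₁(V₁/V₂)^(n−1) = 605×(0.610)^0.33 = 514 K; P₂ = P₁(V₁/V₂)^n = 118 kPa.

514 K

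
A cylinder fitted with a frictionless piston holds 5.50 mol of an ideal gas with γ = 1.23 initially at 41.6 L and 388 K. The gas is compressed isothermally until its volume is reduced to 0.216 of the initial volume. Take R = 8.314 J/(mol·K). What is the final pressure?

1970 kPa

P₁ = nRT₁/V₁ = 5.50×8.314×388/41.6 = 426 kPa.
Isothermal: T stays 388 K; PV = const ⇒ V₂ = 8.99 L, P₂ = 1970 kPa.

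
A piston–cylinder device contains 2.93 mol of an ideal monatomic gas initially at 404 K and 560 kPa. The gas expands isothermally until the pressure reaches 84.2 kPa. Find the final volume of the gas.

V₁ = nRT₁/P₁ = 2.93×8.314×404/560 = 17.6 L.
Isothermal: T stays 404 K; PV = const ⇒ V₂ = 117 L, P₂ = 84.2 kPa.

117 L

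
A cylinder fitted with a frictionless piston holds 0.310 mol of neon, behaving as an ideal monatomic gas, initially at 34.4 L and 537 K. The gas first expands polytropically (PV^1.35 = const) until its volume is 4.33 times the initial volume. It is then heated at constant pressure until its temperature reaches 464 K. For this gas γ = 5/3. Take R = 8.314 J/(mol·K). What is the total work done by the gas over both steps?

P₁ = nRT₁/V₁ = 0.310×8.314×537/34.4 = 40.2 kPa.
Step 1 — Polytropic n=1.35: T₂ = T₁(V₁/V₂)^(n−1) = 537×(0.231)^0.35 = 322 K; P₂ = P₁(V₁/V₂)^n = 5.56 kPa.
W = (P₁V₁−P₂V₂)/(n−1) = (40.2×34.4−5.56×149)/0.35 = 1590 J.
ΔU = nCvΔT = 0.310×12.5×(322−537) = -833 J.
Q = ΔU + W = 754 J.
State after step 1: P = 5.56 kPa, V = 149 L, T = 322 K.
Step 2 — Isobaric: P stays 5.56 kPa; V/T = const ⇒ T₂ = 464 K, V₂ = 215 L.
W = PΔV = 5.56×(215−149) kPa·L = 367 J.
ΔU = nCvΔT = 0.310×12.5×(464−322) = 551 J.
Q = ΔU + W = nCpΔT = 918 J.
Net over both steps: W = 1950 J, Q = 1670 J, ΔU = -282 J.

1950 J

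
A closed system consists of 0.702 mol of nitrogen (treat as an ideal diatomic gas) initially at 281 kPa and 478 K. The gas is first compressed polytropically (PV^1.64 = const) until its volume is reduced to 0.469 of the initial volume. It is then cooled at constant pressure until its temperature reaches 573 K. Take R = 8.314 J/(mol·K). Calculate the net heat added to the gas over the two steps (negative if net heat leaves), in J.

V₁ = nRT₁/P₁ = 0.702×8.314×478/281 = 9.93 L.
Step 1 — Polytropic n=1.64: T₂ = T₁(V₁/V₂)^(n−1) = 478×(2.13)^0.64 = 776 K; P₂ = P₁(V₁/V₂)^n = 973 kPa.
W = (P₁V₁−P₂V₂)/(n−1) = (281×9.93−973×4.66)/0.64 = -2720 J.
ΔU = nCvΔT = 0.702×20.8×(776−478) = 4350 J.
Q = ΔU + W = 1630 J.
State after step 1: P = 973 kPa, V = 4.66 L, T = 776 K.
Step 2 — Isobaric: P stays 973 kPa; V/T = const ⇒ T₂ = 573 K, V₂ = 3.44 L.
W = PΔV = 973×(3.44−4.66) kPa·L = -1180 J.
ΔU = nCvΔT = 0.702×20.8×(573−776) = -2960 J.
Q = ΔU + W = nCpΔT = -4150 J.
Net over both steps: W = -3900 J, Q = -2520 J, ΔU = 1390 J.

-2520 J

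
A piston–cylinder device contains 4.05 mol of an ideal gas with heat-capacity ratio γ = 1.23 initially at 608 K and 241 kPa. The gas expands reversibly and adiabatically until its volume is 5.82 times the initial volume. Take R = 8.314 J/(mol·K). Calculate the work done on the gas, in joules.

V₁ = nRT₁/P₁ = 4.05×8.314×608/241 = 84.9 L.
Adiabatic: TV^(γ−1) = const ⇒ T₂ = 608×(0.172)^0.230 = 405 K; PV^γ = const ⇒ P₂ = 27.6 kPa.
ΔU = nCvΔT = 4.05×36.1×(405−608) = -29600 J.
Q = 0 for an adiabatic process, so W = −ΔU = 29600 J.
Work done on the gas = −W_by = -29600 J.

-29600 J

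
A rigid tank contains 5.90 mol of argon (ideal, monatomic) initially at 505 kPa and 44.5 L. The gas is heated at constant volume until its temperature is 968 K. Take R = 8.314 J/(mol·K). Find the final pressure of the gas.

T₁ = P₁V₁/(nR) = 505×44.5/(5.90×8.314) = 458 K.
Isochoric: V stays 44.5 L; P/T = const ⇒ T₂ = 968 K, P₂ = 1070 kPa.

1070 kPa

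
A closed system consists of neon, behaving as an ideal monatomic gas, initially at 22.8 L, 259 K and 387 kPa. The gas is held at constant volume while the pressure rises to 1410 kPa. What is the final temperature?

Isochoric: V stays 22.8 L; P/T = const ⇒ T₂ = 944 K, P₂ = 1410 kPa.

944 K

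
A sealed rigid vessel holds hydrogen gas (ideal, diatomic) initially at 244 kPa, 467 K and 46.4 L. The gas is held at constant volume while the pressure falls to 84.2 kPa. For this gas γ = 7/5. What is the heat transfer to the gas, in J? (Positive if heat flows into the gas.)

-18500 J

n = P₁V₁/(RT₁) = 244×46.4/(8.314×467) = 2.92 mol.
Isochoric: V stays 46.4 L; P/T = const ⇒ T₂ = 161 K, P₂ = 84.2 kPa.
W = 0 (no volume change).
ΔU = nCvΔT = 2.92×20.8×(161−467) = -18500 J.
Q = ΔU = -18500 J.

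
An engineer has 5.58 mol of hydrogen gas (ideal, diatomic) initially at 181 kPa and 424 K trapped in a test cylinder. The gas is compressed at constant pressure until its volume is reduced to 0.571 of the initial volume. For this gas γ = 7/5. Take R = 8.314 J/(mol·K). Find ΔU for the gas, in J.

V₁ = nRT₁/P₁ = 5.58×8.314×424/181 = 109 L.
Isobaric: P stays 181 kPa; V/T = const ⇒ T₂ = 242 K, V₂ = 62.1 L.
For an ideal gas ΔU = nCvΔT with Cv = (5/2)R = 20.8 J/(mol·K).
ΔU = 5.58×20.8×(242−424) = -21100 J.

-21100 J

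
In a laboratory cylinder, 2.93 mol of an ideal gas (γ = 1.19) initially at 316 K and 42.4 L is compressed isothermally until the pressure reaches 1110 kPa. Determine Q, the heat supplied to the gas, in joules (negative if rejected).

-13900 J

P₁ = nRT₁/V₁ = 2.93×8.314×316/42.4 = 182 kPa.
Isothermal: T stays 316 K; PV = const ⇒ V₂ = 6.93 L, P₂ = 1110 kPa.
ΔU = 0 (ideal gas, T constant).
W = nRT ln(V₂/V₁) = 2.93×8.314×316×ln(0.164) = -13900 J.
Q = ΔU + W = -13900 J.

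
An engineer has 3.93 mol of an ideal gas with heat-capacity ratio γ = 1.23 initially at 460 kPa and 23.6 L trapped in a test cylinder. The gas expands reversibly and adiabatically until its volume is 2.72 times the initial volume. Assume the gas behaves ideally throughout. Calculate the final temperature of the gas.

T₁ = P₁V₁/(nR) = 460×23.6/(3.93×8.314) = 332 K.
Adiabatic: TV^(γ−1) = const ⇒ T₂ = 332×(0.368)^0.230 = 264 K; PV^γ = const ⇒ P₂ = 134 kPa.

264 K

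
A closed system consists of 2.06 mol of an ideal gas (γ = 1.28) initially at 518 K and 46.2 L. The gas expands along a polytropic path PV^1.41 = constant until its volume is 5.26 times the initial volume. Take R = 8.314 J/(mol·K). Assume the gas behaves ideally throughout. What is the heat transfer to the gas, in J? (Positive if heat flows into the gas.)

-4960 J

P₁ = nRT₁/V₁ = 2.06×8.314×518/46.2 = 192 kPa.
Polytropic n=1.41: T₂ = T₁(V₁/V₂)^(n−1) = 518×(0.190)^0.41 = 262 K; P₂ = P₁(V₁/V₂)^n = 18.5 kPa.
W = (P₁V₁−P₂V₂)/(n−1) = (192×46.2−18.5×243)/0.41 = 10700 J.
ΔU = nCvΔT = 2.06×29.7×(262−518) = -15600 J.
Q = ΔU + W = -4960 J.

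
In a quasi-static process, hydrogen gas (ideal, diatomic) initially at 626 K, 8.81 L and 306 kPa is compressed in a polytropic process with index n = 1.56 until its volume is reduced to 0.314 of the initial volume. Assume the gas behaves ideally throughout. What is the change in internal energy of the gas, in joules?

6150 J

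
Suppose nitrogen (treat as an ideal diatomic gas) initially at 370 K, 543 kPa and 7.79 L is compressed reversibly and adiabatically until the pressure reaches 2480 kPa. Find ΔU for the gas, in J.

n = P₁V₁/(RT₁) = 543×7.79/(8.314×370) = 1.38 mol.
Adiabatic: T₂/T₁ = (P₂/P₁)^((γ−1)/γ) ⇒ T₂ = 370×(4.57)^0.286 = 571 K; V₂ = 2.63 L.
For an ideal gas ΔU = nCvΔT with Cv = (5/2)R = 20.8 J/(mol·K).
ΔU = 1.38×20.8×(571−370) = 5750 J.

5750 J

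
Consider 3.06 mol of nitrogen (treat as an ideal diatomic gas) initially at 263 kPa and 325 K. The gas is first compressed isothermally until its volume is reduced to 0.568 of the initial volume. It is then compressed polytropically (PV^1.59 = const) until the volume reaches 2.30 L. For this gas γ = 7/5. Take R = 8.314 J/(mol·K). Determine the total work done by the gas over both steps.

-37600 J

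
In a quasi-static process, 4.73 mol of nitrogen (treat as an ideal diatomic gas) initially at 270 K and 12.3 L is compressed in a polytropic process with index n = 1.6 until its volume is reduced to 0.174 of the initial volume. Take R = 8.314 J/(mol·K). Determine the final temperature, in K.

771 K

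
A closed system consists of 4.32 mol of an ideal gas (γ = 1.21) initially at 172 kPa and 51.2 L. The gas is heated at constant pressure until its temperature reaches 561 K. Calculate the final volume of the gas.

117 L

T₁ = P₁V₁/(nR) = 172×51.2/(4.32×8.314) = 245 K.
Isobaric: P stays 172 kPa; V/T = const ⇒ T₂ = 561 K, V₂ = 117 L.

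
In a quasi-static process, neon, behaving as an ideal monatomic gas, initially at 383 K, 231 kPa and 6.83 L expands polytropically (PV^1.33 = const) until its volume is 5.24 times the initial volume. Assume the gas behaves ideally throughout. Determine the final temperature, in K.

Polytropic n=1.33: T₂ = T₁(V₁/V₂)^(n−1) = 383×(0.191)^0.33 = 222 K; P₂ = P₁(V₁/V₂)^n = 25.5 kPa.

222 K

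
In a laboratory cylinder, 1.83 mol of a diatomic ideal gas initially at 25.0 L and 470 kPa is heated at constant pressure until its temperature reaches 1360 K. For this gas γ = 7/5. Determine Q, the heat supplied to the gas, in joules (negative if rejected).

T₁ = P₁V₁/(nR) = 470×25.0/(1.83×8.314) = 772 K.
Isobaric: P stays 470 kPa; V/T = const ⇒ T₂ = 1360 K, V₂ = 44.0 L.
W = PΔV = 470×(44.0−25.0) kPa·L = 8940 J.
ΔU = nCvΔT = 1.83×20.8×(1360−772) = 22400 J.
Q = ΔU + W = nCpΔT = 31300 J.

31300 J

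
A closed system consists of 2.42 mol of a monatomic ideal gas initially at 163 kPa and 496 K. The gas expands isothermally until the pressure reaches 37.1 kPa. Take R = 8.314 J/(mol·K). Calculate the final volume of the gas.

269 L

V₁ = nRT₁/P₁ = 2.42×8.314×496/163 = 61.2 L.
Isothermal: T stays 496 K; PV = const ⇒ V₂ = 269 L, P₂ = 37.1 kPa.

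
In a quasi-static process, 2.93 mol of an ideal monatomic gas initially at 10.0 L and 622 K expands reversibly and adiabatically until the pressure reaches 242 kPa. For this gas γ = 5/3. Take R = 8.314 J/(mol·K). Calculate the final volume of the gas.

30.1 L

P₁ = nRT₁/V₁ = 2.93×8.314×622/10.0 = 1520 kPa.
Adiabatic: T₂/T₁ = (P₂/P₁)^((γ−1)/γ) ⇒ T₂ = 622×(0.160)^0.400 = 299 K; V₂ = 30.1 L.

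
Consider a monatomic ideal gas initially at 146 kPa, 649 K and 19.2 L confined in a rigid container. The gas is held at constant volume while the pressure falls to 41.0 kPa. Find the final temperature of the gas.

Isochoric: V stays 19.2 L; P/T = const ⇒ T₂ = 182 K, P₂ = 41.0 kPa.

182 K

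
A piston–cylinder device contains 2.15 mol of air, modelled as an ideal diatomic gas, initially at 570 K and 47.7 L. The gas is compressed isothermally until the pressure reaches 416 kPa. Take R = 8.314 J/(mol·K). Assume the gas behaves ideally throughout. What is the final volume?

24.5 L

P₁ = nRT₁/V₁ = 2.15×8.314×570/47.7 = 214 kPa.
Isothermal: T stays 570 K; PV = const ⇒ V₂ = 24.5 L, P₂ = 416 kPa.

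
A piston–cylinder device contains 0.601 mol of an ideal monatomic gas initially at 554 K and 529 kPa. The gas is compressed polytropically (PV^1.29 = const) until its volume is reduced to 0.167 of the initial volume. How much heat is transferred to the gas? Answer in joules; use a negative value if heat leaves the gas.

V₁ = nRT₁/P₁ = 0.601×8.314×554/529 = 5.23 L.
Polytropic n=1.29: T₂ = T₁(V₁/V₂)^(n−1) = 554×(5.99)^0.29 = 931 K; P₂ = P₁(V₁/V₂)^n = 5320 kPa.
W = (P₁V₁−P₂V₂)/(n−1) = (529×5.23−5320×0.874)/0.29 = -6490 J.
ΔU = nCvΔT = 0.601×12.5×(931−554) = 2830 J.
Q = ΔU + W = -3670 J.

-3670 J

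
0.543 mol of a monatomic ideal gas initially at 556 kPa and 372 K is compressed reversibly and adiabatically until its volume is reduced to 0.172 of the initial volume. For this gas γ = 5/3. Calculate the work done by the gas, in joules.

-5630 J

V₁ = nRT₁/P₁ = 0.543×8.314×372/556 = 3.02 L.
Adiabatic: TV^(γ−1) = const ⇒ T₂ = 372×(5.81)^0.667 = 1200 K; PV^γ = const ⇒ P₂ = 10500 kPa.
ΔU = nCvΔT = 0.543×12.5×(1200−372) = 5630 J.
Q = 0 for an adiabatic process, so W = −ΔU = -5630 J.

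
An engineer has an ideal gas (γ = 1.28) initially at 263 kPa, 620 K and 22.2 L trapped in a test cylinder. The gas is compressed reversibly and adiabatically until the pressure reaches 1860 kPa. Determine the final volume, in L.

Adiabatic: T₂/T₁ = (P₂/P₁)^((γ−1)/γ) ⇒ T₂ = 620×(7.07)^0.219 = 951 K; V₂ = 4.82 L.

4.82 L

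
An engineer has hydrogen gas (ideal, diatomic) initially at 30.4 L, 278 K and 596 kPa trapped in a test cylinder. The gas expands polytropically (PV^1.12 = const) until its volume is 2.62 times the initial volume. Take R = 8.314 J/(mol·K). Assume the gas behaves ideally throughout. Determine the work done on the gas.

n = P₁V₁/(RT₁) = 596×30.4/(8.314×278) = 7.84 mol.
Polytropic n=1.12: T₂ = T₁(V₁/V₂)^(n−1) = 278×(0.382)^0.12 = 248 K; P₂ = P₁(V₁/V₂)^n = 203 kPa.
W = (P₁V₁−P₂V₂)/(n−1) = (596×30.4−203×79.6)/0.12 = 16500 J.
Work done on the gas = −W_by = -16500 J.

-16500 J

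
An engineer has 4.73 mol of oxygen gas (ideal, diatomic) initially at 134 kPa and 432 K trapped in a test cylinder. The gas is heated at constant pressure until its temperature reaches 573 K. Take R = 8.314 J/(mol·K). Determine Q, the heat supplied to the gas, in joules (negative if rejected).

V₁ = nRT₁/P₁ = 4.73×8.314×432/134 = 127 L.
Isobaric: P stays 134 kPa; V/T = const ⇒ T₂ = 573 K, V₂ = 168 L.
W = PΔV = 134×(168−127) kPa·L = 5540 J.
ΔU = nCvΔT = 4.73×20.8×(573−432) = 13900 J.
Q = ΔU + W = nCpΔT = 19400 J.

19400 J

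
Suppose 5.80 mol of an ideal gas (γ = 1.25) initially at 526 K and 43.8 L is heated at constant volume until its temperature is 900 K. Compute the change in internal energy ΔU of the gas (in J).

P₁ = nRT₁/V₁ = 5.80×8.314×526/43.8 = 579 kPa.
Isochoric: V stays 43.8 L; P/T = const ⇒ T₂ = 900 K, P₂ = 991 kPa.
For an ideal gas ΔU = nCvΔT with Cv = R/(γ−1) = 33.3 J/(mol·K).
ΔU = 5.80×33.3×(900−526) = 72100 J.

72100 J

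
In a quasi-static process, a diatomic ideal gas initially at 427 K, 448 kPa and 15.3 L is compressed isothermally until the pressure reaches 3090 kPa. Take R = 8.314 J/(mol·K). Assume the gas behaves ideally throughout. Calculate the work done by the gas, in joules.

-13200 J

n = P₁V₁/(RT₁) = 448×15.3/(8.314×427) = 1.93 mol.
Isothermal: T stays 427 K; PV = const ⇒ V₂ = 2.22 L, P₂ = 3090 kPa.
W = nRT ln(V₂/V₁) = 1.93×8.314×427×ln(0.145) = -13200 J.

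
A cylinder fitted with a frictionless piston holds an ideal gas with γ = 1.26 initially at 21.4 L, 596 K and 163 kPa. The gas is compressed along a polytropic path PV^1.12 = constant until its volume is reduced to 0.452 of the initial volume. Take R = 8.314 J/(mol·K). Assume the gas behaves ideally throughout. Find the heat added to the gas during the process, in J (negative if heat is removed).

n = P₁V₁/(RT₁) = 163×21.4/(8.314×596) = 0.704 mol.
Polytropic n=1.12: T₂ = T₁(V₁/V₂)^(n−1) = 596×(2.21)^0.12 = 656 K; P₂ = P₁(V₁/V₂)^n = 397 kPa.
W = (P₁V₁−P₂V₂)/(n−1) = (163×21.4−397×9.67)/0.12 = -2910 J.
ΔU = nCvΔT = 0.704×32.0×(656−596) = 1340 J.
Q = ΔU + W = -1560 J.

-1560 J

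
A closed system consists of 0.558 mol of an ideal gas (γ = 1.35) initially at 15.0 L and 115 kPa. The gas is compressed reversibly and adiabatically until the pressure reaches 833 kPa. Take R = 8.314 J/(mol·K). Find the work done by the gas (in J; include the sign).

-3310 J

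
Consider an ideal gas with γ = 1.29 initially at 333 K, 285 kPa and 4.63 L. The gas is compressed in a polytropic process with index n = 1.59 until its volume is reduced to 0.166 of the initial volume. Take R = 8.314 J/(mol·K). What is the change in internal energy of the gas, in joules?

n = P₁V₁/(RT₁) = 285×4.63/(8.314×333) = 0.477 mol.
Polytropic n=1.59: T₂ = T₁(V₁/V₂)^(n−1) = 333×(6.02)^0.59 = 961 K; P₂ = P₁(V₁/V₂)^n = 4950 kPa.
For an ideal gas ΔU = nCvΔT with Cv = R/(γ−1) = 28.7 J/(mol·K).
ΔU = 0.477×28.7×(961−333) = 8580 J.

8580 J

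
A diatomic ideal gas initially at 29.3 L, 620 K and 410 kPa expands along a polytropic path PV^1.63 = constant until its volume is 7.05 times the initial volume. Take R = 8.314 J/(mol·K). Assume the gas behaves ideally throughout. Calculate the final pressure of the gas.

17.0 kPa

Polytropic n=1.63: T₂ = T₁(V₁/V₂)^(n−1) = 620×(0.142)^0.63 = 181 K; P₂ = P₁(V₁/V₂)^n = 17.0 kPa.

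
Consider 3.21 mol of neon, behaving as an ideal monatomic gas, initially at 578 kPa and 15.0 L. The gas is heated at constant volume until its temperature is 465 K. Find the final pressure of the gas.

827 kPa

T₁ = P₁V₁/(nR) = 578×15.0/(3.21×8.314) = 325 K.
Isochoric: V stays 15.0 L; P/T = const ⇒ T₂ = 465 K, P₂ = 827 kPa.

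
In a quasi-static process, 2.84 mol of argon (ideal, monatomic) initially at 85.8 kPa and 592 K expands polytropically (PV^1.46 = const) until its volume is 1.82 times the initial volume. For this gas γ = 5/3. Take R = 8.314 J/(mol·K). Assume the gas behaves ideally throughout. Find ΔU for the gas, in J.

V₁ = nRT₁/P₁ = 2.84×8.314×592/85.8 = 163 L.
Polytropic n=1.46: T₂ = T₁(V₁/V₂)^(n−1) = 592×(0.549)^0.46 = 449 K; P₂ = P₁(V₁/V₂)^n = 35.8 kPa.
For an ideal gas ΔU = nCvΔT with Cv = (3/2)R = 12.5 J/(mol·K).
ΔU = 2.84×12.5×(449−592) = -5050 J.

-5050 J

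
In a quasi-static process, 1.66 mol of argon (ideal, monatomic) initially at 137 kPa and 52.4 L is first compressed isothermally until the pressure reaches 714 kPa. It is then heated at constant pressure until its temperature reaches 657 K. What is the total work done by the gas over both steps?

T₁ = P₁V₁/(nR) = 137×52.4/(1.66×8.314) = 520 K.
Step 1 — Isothermal: T stays 520 K; PV = const ⇒ V₂ = 10.1 L, P₂ = 714 kPa.
ΔU = 0 (ideal gas, T constant).
W = nRT ln(V₂/V₁) = 1.66×8.314×520×ln(0.192) = -11900 J.
Q = ΔU + W = -11900 J.
State after step 1: P = 714 kPa, V = 10.1 L, T = 520 K.
Step 2 — Isobaric: P stays 714 kPa; V/T = const ⇒ T₂ = 657 K, V₂ = 12.7 L.
W = PΔV = 714×(12.7−10.1) kPa·L = 1890 J.
ΔU = nCvΔT = 1.66×12.5×(657−520) = 2830 J.
Q = ΔU + W = nCpΔT = 4720 J.
Net over both steps: W = -9960 J, Q = -7130 J, ΔU = 2830 J.

-9960 J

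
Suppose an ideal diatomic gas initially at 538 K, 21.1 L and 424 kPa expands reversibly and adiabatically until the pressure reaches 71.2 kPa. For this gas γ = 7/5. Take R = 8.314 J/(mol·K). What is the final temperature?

323 K

Adiabatic: T₂/T₁ = (P₂/P₁)^((γ−1)/γ) ⇒ T₂ = 538×(0.168)^0.286 = 323 K; V₂ = 75.5 L.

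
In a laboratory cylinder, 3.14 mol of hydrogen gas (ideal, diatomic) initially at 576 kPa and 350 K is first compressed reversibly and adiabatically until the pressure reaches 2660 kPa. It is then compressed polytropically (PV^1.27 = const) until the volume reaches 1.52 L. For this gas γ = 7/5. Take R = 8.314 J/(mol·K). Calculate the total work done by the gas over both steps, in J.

V₁ = nRT₁/P₁ = 3.14×8.314×350/576 = 15.9 L.
Step 1 — Adiabatic: T₂/T₁ = (P₂/P₁)^((γ−1)/γ) ⇒ T₂ = 350×(4.62)^0.286 = 542 K; V₂ = 5.32 L.
ΔU = nCvΔT = 3.14×20.8×(542−350) = 12500 J.
Q = 0 for an adiabatic process, so W = −ΔU = -12500 J.
State after step 1: P = 2660 kPa, V = 5.32 L, T = 542 K.
Step 2 — Polytropic n=1.27: T₂ = T₁(V₁/V₂)^(n−1) = 542×(3.50)^0.27 = 760 K; P₂ = P₁(V₁/V₂)^n = 13100 kPa.
W = (P₁V₁−P₂V₂)/(n−1) = (2660×5.32−13100×1.52)/0.27 = -21100 J.
ΔU = nCvΔT = 3.14×20.8×(760−542) = 14200 J.
Q = ΔU + W = -6850 J.
Net over both steps: W = -33600 J, Q = -6850 J, ΔU = 26800 J.

-33600 J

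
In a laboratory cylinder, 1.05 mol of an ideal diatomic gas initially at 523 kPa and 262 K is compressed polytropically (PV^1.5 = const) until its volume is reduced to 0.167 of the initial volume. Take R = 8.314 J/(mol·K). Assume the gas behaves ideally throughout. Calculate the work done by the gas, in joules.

-6620 J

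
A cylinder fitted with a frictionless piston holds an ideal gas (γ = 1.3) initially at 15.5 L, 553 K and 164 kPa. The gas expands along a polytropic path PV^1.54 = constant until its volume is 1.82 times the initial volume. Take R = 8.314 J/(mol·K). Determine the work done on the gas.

n = P₁V₁/(RT₁) = 164×15.5/(8.314×553) = 0.553 mol.
Polytropic n=1.54: T₂ = T₁(V₁/V₂)^(n−1) = 553×(0.549)^0.54 = 400 K; P₂ = P₁(V₁/V₂)^n = 65.2 kPa.
W = (P₁V₁−P₂V₂)/(n−1) = (164×15.5−65.2×28.2)/0.54 = 1300 J.
Work done on the gas = −W_by = -1300 J.

-1300 J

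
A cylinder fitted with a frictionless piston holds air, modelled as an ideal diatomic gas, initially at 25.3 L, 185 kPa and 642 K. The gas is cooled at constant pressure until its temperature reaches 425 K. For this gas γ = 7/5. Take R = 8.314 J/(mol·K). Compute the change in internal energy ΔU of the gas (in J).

-3960 J

n = P₁V₁/(RT₁) = 185×25.3/(8.314×642) = 0.877 mol.
Isobaric: P stays 185 kPa; V/T = const ⇒ T₂ = 425 K, V₂ = 16.7 L.
For an ideal gas ΔU = nCvΔT with Cv = (5/2)R = 20.8 J/(mol·K).
ΔU = 0.877×20.8×(425−642) = -3960 J.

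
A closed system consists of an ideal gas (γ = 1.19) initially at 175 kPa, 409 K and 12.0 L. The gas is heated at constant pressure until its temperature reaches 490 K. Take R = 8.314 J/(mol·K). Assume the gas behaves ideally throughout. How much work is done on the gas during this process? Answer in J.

-416 J

n = P₁V₁/(RT₁) = 175×12.0/(8.314×409) = 0.618 mol.
Isobaric: P stays 175 kPa; V/T = const ⇒ T₂ = 490 K, V₂ = 14.4 L.
W = PΔV = 175×(14.4−12.0) kPa·L = 416 J.
Work done on the gas = −W_by = -416 J.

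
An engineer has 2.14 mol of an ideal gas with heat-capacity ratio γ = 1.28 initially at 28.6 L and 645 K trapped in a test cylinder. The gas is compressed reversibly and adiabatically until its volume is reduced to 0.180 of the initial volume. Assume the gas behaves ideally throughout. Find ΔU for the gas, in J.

25300 J

P₁ = nRT₁/V₁ = 2.14×8.314×645/28.6 = 401 kPa.
Adiabatic: TV^(γ−1) = const ⇒ T₂ = 645×(5.56)^0.280 = 1040 K; PV^γ = const ⇒ P₂ = 3600 kPa.
For an ideal gas ΔU = nCvΔT with Cv = R/(γ−1) = 29.7 J/(mol·K).
ΔU = 2.14×29.7×(1040−645) = 25300 J.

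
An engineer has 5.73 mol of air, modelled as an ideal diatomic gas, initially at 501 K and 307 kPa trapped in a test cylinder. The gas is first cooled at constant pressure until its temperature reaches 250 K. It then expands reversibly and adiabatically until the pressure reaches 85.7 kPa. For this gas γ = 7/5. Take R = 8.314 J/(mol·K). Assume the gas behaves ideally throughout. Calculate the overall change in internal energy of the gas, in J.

V₁ = nRT₁/P₁ = 5.73×8.314×501/307 = 77.7 L.
Step 1 — Isobaric: P stays 307 kPa; V/T = const ⇒ T₂ = 250 K, V₂ = 38.8 L.
W = PΔV = 307×(38.8−77.7) kPa·L = -12000 J.
ΔU = nCvΔT = 5.73×20.8×(250−501) = -29900 J.
Q = ΔU + W = nCpΔT = -41900 J.
State after step 1: P = 307 kPa, V = 38.8 L, T = 250 K.
Step 2 — Adiabatic: T₂/T₁ = (P₂/P₁)^((γ−1)/γ) ⇒ T₂ = 250×(0.279)^0.286 = 174 K; V₂ = 96.5 L.
ΔU = nCvΔT = 5.73×20.8×(174−250) = -9100 J.
Q = 0 for an adiabatic process, so W = −ΔU = 9100 J.
Net over both steps: W = -2860 J, Q = -41900 J, ΔU = -39000 J.

-39000 J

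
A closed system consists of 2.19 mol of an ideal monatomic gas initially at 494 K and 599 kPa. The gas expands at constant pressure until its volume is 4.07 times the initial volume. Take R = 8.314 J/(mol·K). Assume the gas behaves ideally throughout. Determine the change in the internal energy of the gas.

V₁ = nRT₁/P₁ = 2.19×8.314×494/599 = 15.0 L.
Isobaric: P stays 599 kPa; V/T = const ⇒ T₂ = 2010 K, V₂ = 61.1 L.
For an ideal gas ΔU = nCvΔT with Cv = (3/2)R = 12.5 J/(mol·K).
ΔU = 2.19×12.5×(2010−494) = 41400 J.

41400 J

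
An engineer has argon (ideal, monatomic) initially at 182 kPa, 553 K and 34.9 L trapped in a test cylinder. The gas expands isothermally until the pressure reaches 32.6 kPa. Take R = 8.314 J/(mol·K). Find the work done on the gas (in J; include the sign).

-10900 J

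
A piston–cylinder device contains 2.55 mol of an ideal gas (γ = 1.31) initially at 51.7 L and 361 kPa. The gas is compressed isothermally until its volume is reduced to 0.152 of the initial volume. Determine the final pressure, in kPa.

T₁ = P₁V₁/(nR) = 361×51.7/(2.55×8.314) = 880 K.
Isothermal: T stays 880 K; PV = const ⇒ V₂ = 7.86 L, P₂ = 2380 kPa.

2380 kPa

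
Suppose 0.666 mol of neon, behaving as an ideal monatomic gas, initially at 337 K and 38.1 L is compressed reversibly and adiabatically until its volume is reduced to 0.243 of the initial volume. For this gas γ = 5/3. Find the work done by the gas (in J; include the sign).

P₁ = nRT₁/V₁ = 0.666×8.314×337/38.1 = 49.0 kPa.
Adiabatic: TV^(γ−1) = const ⇒ T₂ = 337×(4.12)^0.667 = 865 K; PV^γ = const ⇒ P₂ = 518 kPa.
ΔU = nCvΔT = 0.666×12.5×(865−337) = 4390 J.
Q = 0 for an adiabatic process, so W = −ΔU = -4390 J.

-4390 J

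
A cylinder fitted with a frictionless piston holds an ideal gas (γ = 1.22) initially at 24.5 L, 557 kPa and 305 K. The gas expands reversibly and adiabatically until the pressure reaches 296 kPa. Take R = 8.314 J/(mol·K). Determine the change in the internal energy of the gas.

n = P₁V₁/(RT₁) = 557×24.5/(8.314×305) = 5.38 mol.
Adiabatic: T₂/T₁ = (P₂/P₁)^((γ−1)/γ) ⇒ T₂ = 305×(0.531)^0.180 = 272 K; V₂ = 41.1 L.
For an ideal gas ΔU = nCvΔT with Cv = R/(γ−1) = 37.8 J/(mol·K).
ΔU = 5.38×37.8×(272−305) = -6680 J.

-6680 J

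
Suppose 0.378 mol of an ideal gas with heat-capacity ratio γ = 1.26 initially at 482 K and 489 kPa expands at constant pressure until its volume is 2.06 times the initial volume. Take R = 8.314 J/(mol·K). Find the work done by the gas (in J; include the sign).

1610 J

V₁ = nRT₁/P₁ = 0.378×8.314×482/489 = 3.10 L.
Isobaric: P stays 489 kPa; V/T = const ⇒ T₂ = 993 K, V₂ = 6.38 L.
W = PΔV = 489×(6.38−3.10) kPa·L = 1610 J.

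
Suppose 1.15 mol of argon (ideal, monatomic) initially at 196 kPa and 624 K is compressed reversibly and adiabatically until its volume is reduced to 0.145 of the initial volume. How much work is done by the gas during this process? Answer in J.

-23500 J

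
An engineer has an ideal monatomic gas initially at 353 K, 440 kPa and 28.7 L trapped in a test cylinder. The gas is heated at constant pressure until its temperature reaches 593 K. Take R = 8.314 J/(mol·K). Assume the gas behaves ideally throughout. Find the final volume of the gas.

48.2 L

Isobaric: P stays 440 kPa; V/T = const ⇒ T₂ = 593 K, V₂ = 48.2 L.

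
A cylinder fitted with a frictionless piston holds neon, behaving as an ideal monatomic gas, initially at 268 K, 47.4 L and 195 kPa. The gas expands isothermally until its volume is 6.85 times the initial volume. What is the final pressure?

28.5 kPa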